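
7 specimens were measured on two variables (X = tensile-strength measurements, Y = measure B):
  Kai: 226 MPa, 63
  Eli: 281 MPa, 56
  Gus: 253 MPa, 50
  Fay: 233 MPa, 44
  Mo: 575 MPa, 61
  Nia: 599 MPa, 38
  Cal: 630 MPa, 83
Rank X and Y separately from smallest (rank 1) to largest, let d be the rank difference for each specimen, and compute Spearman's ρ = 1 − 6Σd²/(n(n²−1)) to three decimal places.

Ranks of variable 1: 1, 4, 3, 2, 5, 6, 7
Ranks of variable 2: 6, 4, 3, 2, 5, 1, 7
d = r₁ − r₂: -5, 0, 0, 0, 0, 5, 0
d²: 25, 0, 0, 0, 0, 25, 0; Σd² = 50
ρ = 1 − 6·50/(7·48) = 1 − 300/336 = 0.107

0.107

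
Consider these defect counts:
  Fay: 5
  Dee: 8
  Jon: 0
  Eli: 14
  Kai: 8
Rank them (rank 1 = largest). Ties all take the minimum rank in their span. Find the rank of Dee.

Sorted (descending): 14, 8, 8, 5, 0
The 2 values of 8 occupy positions 2–3 → each gets rank 2.
Dee has value 8 → rank 2.

2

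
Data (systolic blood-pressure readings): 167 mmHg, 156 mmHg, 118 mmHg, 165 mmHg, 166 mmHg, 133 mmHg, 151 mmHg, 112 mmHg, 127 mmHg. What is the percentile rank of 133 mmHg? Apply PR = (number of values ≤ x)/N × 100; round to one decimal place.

44.4

N = 9.
Strictly below 133: 3. Equal to 133: 1.
PR = 4/9 × 100 = 44.4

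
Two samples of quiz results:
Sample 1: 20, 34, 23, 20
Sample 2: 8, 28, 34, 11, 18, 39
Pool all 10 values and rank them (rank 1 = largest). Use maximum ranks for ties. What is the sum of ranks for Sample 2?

Sorted (descending): 39, 34, 34, 28, 23, 20, 20, 18, 11, 8
The 2 values of 34 occupy positions 2–3 → each gets rank 3.
The 2 values of 20 occupy positions 6–7 → each gets rank 7.
Sample 2 values → pooled ranks: 8→10, 28→4, 34→3, 11→9, 18→8, 39→1
Rank sum = 10 + 4 + 3 + 9 + 8 + 1 = 35

35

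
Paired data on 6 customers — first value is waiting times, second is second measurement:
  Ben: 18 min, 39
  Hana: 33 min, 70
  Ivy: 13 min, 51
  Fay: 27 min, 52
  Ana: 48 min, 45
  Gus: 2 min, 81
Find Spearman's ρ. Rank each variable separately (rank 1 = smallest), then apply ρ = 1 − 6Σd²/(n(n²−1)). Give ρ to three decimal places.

-0.314

Ranks of variable 1: 3, 5, 2, 4, 6, 1
Ranks of variable 2: 1, 5, 3, 4, 2, 6
d = r₁ − r₂: 2, 0, -1, 0, 4, -5
d²: 4, 0, 1, 0, 16, 25; Σd² = 46
ρ = 1 − 6·46/(6·35) = 1 − 276/210 = -0.314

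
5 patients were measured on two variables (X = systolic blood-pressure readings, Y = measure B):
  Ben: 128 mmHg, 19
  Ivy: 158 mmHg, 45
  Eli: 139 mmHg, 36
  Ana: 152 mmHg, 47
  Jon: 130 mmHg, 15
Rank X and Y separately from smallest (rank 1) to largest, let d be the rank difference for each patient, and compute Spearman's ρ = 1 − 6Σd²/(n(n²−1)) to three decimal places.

0.800

Ranks of variable 1: 1, 5, 3, 4, 2
Ranks of variable 2: 2, 4, 3, 5, 1
d = r₁ − r₂: -1, 1, 0, -1, 1
d²: 1, 1, 0, 1, 1; Σd² = 4
ρ = 1 − 6·4/(5·24) = 1 − 24/120 = 0.800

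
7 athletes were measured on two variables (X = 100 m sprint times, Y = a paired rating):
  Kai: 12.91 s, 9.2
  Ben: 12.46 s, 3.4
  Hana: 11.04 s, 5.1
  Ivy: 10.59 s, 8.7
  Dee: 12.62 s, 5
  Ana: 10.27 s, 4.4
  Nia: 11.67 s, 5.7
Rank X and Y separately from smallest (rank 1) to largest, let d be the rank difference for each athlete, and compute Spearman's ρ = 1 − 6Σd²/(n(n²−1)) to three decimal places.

0.214

Ranks of variable 1: 7, 5, 3, 2, 6, 1, 4
Ranks of variable 2: 7, 1, 4, 6, 3, 2, 5
d = r₁ − r₂: 0, 4, -1, -4, 3, -1, -1
d²: 0, 16, 1, 16, 9, 1, 1; Σd² = 44
ρ = 1 − 6·44/(7·48) = 1 − 264/336 = 0.214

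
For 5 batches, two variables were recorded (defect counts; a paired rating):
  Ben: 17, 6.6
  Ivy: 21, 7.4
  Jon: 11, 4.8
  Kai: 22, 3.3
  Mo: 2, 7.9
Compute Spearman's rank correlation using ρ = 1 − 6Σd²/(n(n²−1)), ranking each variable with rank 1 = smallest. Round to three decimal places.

-0.600

Ranks of variable 1: 3, 4, 2, 5, 1
Ranks of variable 2: 3, 4, 2, 1, 5
d = r₁ − r₂: 0, 0, 0, 4, -4
d²: 0, 0, 0, 16, 16; Σd² = 32
ρ = 1 − 6·32/(5·24) = 1 − 192/120 = -0.600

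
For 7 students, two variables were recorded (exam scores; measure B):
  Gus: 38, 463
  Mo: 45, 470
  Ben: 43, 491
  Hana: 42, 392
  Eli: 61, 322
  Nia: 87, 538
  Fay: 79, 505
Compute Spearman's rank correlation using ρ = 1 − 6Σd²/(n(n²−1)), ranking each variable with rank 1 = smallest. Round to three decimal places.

0.571

Ranks of variable 1: 1, 4, 3, 2, 5, 7, 6
Ranks of variable 2: 3, 4, 5, 2, 1, 7, 6
d = r₁ − r₂: -2, 0, -2, 0, 4, 0, 0
d²: 4, 0, 4, 0, 16, 0, 0; Σd² = 24
ρ = 1 − 6·24/(7·48) = 1 − 144/336 = 0.571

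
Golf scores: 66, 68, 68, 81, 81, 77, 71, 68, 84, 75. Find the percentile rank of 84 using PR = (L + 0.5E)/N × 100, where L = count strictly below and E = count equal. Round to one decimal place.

95.0

N = 10.
Strictly below 84: 9. Equal to 84: 1.
PR = (9 + 0.5·1)/10 × 100 = 95.0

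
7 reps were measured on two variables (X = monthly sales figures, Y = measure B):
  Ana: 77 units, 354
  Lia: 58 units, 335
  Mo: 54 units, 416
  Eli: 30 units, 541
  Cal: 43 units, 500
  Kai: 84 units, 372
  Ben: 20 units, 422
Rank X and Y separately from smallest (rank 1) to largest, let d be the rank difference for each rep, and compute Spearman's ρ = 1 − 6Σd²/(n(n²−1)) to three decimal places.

-0.750

Ranks of variable 1: 6, 5, 4, 2, 3, 7, 1
Ranks of variable 2: 2, 1, 4, 7, 6, 3, 5
d = r₁ − r₂: 4, 4, 0, -5, -3, 4, -4
d²: 16, 16, 0, 25, 9, 16, 16; Σd² = 98
ρ = 1 − 6·98/(7·48) = 1 − 588/336 = -0.750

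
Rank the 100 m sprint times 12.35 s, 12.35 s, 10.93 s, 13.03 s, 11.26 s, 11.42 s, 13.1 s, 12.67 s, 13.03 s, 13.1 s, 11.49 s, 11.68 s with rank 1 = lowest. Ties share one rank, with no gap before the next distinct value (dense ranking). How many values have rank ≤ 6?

Sorted (ascending): 10.93, 11.26, 11.42, 11.49, 11.68, 12.35, 12.35, 12.67, 13.03, 13.03, 13.1, 13.1
The 2 values of 12.35 share dense rank 6.
The 2 values of 13.03 share dense rank 8.
The 2 values of 13.1 share dense rank 9.
Remaining distinct values take the next consecutive integers.
Ranks ≤ 6: {1, 2, 3, 4, 5, 6, 6} → 7 values.

7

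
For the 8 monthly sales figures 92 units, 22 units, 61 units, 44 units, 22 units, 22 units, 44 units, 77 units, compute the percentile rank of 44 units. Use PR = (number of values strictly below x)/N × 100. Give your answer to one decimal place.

37.5

N = 8.
Strictly below 44: 3. Equal to 44: 2.
PR = 3/8 × 100 = 37.5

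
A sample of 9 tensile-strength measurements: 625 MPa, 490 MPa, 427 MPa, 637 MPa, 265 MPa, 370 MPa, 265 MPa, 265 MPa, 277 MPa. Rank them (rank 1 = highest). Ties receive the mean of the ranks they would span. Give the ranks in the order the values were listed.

Sorted (descending): 637, 625, 490, 427, 370, 277, 265, 265, 265
The 3 values of 265 occupy positions 7–9 → average rank 8.

2, 3, 4, 1, 8, 5, 8, 8, 6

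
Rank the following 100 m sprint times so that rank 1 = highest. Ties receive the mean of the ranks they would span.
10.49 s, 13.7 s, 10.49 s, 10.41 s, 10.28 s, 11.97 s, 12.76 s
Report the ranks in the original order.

Sorted (descending): 13.7, 12.76, 11.97, 10.49, 10.49, 10.41, 10.28
The 2 values of 10.49 occupy positions 4–5 → average rank (4+5)/2 = 4.5.

4.5, 1, 4.5, 6, 7, 3, 2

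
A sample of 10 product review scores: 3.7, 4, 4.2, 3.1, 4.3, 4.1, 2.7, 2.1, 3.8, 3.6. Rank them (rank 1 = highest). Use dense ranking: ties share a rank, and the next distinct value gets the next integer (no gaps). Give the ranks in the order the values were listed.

Sorted (descending): 4.3, 4.2, 4.1, 4, 3.8, 3.7, 3.6, 3.1, 2.7, 2.1
No ties — each value takes its position as its rank.

6, 4, 2, 8, 1, 3, 9, 10, 5, 7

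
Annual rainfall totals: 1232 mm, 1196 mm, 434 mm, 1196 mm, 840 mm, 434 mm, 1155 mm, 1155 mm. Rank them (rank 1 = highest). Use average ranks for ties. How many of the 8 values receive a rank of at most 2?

Sorted (descending): 1232, 1196, 1196, 1155, 1155, 840, 434, 434
The 2 values of 1196 occupy positions 2–3 → average rank (2+3)/2 = 2.5.
The 2 values of 1155 occupy positions 4–5 → average rank (4+5)/2 = 4.5.
The 2 values of 434 occupy positions 7–8 → average rank (7+8)/2 = 7.5.
Ranks ≤ 2: {1} → 1 value.

1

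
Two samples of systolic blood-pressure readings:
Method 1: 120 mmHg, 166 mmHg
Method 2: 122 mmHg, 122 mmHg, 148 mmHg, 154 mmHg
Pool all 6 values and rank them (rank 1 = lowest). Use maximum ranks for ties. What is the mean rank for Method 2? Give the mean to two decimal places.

3.75

Sorted (ascending): 120, 122, 122, 148, 154, 166
The 2 values of 122 occupy positions 2–3 → each gets rank 3.
Method 2 values → pooled ranks: 122→3, 122→3, 148→4, 154→5
Mean rank = (3 + 3 + 4 + 5) / 4 = 3.75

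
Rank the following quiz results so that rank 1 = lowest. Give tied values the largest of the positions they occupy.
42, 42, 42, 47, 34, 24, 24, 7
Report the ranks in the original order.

7, 7, 7, 8, 4, 3, 3, 1

Sorted (ascending): 7, 24, 24, 34, 42, 42, 42, 47
The 2 values of 24 occupy positions 2–3 → each gets rank 3.
The 3 values of 42 occupy positions 5–7 → each gets rank 7.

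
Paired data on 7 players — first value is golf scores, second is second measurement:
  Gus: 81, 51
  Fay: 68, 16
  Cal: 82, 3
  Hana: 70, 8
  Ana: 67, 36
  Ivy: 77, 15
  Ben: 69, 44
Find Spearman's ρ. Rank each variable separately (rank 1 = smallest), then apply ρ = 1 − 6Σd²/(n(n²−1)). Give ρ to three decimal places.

-0.321

Ranks of variable 1: 6, 2, 7, 4, 1, 5, 3
Ranks of variable 2: 7, 4, 1, 2, 5, 3, 6
d = r₁ − r₂: -1, -2, 6, 2, -4, 2, -3
d²: 1, 4, 36, 4, 16, 4, 9; Σd² = 74
ρ = 1 − 6·74/(7·48) = 1 − 444/336 = -0.321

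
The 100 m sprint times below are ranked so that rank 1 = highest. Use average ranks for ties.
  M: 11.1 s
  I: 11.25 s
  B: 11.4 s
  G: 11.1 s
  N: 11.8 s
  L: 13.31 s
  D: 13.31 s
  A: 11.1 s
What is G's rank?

Sorted (descending): 13.31, 13.31, 11.8, 11.4, 11.25, 11.1, 11.1, 11.1
The 2 values of 13.31 occupy positions 1–2 → average rank (1+2)/2 = 1.5.
The 3 values of 11.1 occupy positions 6–8 → average rank 7.
G has value 11.1 s → rank 7.

7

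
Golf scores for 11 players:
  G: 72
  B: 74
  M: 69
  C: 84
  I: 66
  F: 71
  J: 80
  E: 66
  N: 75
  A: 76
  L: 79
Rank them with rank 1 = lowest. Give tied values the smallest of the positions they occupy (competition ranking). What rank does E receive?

Sorted (ascending): 66, 66, 69, 71, 72, 74, 75, 76, 79, 80, 84
The 2 values of 66 occupy positions 1–2 → each gets rank 1.
E has value 66 → rank 1.

1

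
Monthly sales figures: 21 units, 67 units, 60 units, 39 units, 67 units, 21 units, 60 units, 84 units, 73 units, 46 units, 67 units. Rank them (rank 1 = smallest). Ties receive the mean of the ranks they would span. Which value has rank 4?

Sorted (ascending): 21, 21, 39, 46, 60, 60, 67, 67, 67, 73, 84
The 2 values of 21 occupy positions 1–2 → average rank (1+2)/2 = 1.5.
The 2 values of 60 occupy positions 5–6 → average rank (5+6)/2 = 5.5.
The 3 values of 67 occupy positions 7–9 → average rank 8.
Rank 4 → value 46.

46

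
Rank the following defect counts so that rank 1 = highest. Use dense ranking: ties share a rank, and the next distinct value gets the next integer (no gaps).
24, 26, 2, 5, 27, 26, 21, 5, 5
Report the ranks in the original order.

3, 2, 6, 5, 1, 2, 4, 5, 5

Sorted (descending): 27, 26, 26, 24, 21, 5, 5, 5, 2
The 2 values of 26 share dense rank 2.
The 3 values of 5 share dense rank 5.
Remaining distinct values take the next consecutive integers.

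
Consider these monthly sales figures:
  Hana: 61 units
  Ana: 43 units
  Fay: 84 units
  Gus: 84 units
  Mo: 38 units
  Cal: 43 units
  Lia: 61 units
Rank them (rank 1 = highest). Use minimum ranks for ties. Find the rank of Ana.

5

Sorted (descending): 84, 84, 61, 61, 43, 43, 38
The 2 values of 84 occupy positions 1–2 → each gets rank 1.
The 2 values of 61 occupy positions 3–4 → each gets rank 3.
The 2 values of 43 occupy positions 5–6 → each gets rank 5.
Ana has value 43 units → rank 5.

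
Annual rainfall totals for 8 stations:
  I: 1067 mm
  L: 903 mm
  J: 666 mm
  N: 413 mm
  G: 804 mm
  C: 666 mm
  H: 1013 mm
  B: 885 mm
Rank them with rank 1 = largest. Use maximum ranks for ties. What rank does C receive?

Sorted (descending): 1067, 1013, 903, 885, 804, 666, 666, 413
The 2 values of 666 occupy positions 6–7 → each gets rank 7.
C has value 666 mm → rank 7.

7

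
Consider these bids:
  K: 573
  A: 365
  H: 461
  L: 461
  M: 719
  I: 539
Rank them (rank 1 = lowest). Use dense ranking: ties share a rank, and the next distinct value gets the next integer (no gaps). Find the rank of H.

2

Sorted (ascending): 365, 461, 461, 539, 573, 719
The 2 values of 461 share dense rank 2.
Remaining distinct values take the next consecutive integers.
H has value 461 → rank 2.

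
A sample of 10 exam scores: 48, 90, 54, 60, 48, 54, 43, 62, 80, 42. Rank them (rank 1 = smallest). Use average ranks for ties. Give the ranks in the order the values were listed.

Sorted (ascending): 42, 43, 48, 48, 54, 54, 60, 62, 80, 90
The 2 values of 48 occupy positions 3–4 → average rank (3+4)/2 = 3.5.
The 2 values of 54 occupy positions 5–6 → average rank (5+6)/2 = 5.5.

3.5, 10, 5.5, 7, 3.5, 5.5, 2, 8, 9, 1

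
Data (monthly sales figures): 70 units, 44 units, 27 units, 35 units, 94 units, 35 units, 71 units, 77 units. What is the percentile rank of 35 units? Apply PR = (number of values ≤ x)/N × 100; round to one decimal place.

37.5

N = 8.
Strictly below 35: 1. Equal to 35: 2.
PR = 3/8 × 100 = 37.5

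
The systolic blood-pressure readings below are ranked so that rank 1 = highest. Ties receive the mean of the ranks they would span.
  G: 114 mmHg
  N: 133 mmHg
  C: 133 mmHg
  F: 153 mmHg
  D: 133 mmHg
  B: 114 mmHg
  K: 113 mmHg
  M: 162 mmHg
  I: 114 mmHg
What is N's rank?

Sorted (descending): 162, 153, 133, 133, 133, 114, 114, 114, 113
The 3 values of 133 occupy positions 3–5 → average rank 4.
The 3 values of 114 occupy positions 6–8 → average rank 7.
N has value 133 mmHg → rank 4.

4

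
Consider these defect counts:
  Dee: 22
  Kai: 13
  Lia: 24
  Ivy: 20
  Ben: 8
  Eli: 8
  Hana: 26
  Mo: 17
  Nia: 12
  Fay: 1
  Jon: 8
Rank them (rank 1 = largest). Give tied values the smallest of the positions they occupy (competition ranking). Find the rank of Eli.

Sorted (descending): 26, 24, 22, 20, 17, 13, 12, 8, 8, 8, 1
The 3 values of 8 occupy positions 8–10 → each gets rank 8.
Eli has value 8 → rank 8.

8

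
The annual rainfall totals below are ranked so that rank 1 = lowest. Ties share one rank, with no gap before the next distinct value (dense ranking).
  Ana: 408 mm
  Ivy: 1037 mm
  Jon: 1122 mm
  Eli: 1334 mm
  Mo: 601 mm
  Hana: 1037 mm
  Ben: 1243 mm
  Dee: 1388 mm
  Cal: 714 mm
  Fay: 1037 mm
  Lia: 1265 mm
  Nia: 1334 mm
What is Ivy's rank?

4

Sorted (ascending): 408, 601, 714, 1037, 1037, 1037, 1122, 1243, 1265, 1334, 1334, 1388
The 3 values of 1037 share dense rank 4.
The 2 values of 1334 share dense rank 8.
Remaining distinct values take the next consecutive integers.
Ivy has value 1037 mm → rank 4.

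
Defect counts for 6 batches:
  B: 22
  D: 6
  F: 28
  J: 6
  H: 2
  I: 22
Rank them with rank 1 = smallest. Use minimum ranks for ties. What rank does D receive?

2

Sorted (ascending): 2, 6, 6, 22, 22, 28
The 2 values of 6 occupy positions 2–3 → each gets rank 2.
The 2 values of 22 occupy positions 4–5 → each gets rank 4.
D has value 6 → rank 2.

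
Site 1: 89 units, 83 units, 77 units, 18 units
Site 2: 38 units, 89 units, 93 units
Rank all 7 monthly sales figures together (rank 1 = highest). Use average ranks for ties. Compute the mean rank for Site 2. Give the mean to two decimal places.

3.17

Sorted (descending): 93, 89, 89, 83, 77, 38, 18
The 2 values of 89 occupy positions 2–3 → average rank (2+3)/2 = 2.5.
Site 2 values → pooled ranks: 38→6, 89→2.5, 93→1
Mean rank = (6 + 2.5 + 1) / 3 = 3.17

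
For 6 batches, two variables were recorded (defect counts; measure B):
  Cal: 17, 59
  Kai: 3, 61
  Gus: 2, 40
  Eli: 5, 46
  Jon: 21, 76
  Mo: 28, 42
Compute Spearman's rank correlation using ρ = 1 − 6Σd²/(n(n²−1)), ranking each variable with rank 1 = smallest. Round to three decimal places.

0.257

Ranks of variable 1: 4, 2, 1, 3, 5, 6
Ranks of variable 2: 4, 5, 1, 3, 6, 2
d = r₁ − r₂: 0, -3, 0, 0, -1, 4
d²: 0, 9, 0, 0, 1, 16; Σd² = 26
ρ = 1 − 6·26/(6·35) = 1 − 156/210 = 0.257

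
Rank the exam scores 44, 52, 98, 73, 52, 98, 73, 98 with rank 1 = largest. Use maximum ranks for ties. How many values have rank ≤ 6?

Sorted (descending): 98, 98, 98, 73, 73, 52, 52, 44
The 3 values of 98 occupy positions 1–3 → each gets rank 3.
The 2 values of 73 occupy positions 4–5 → each gets rank 5.
The 2 values of 52 occupy positions 6–7 → each gets rank 7.
Ranks ≤ 6: {3, 3, 3, 5, 5} → 5 values.

5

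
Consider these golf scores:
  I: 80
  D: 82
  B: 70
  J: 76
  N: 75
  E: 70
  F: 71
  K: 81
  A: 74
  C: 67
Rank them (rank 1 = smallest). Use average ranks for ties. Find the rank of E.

2.5

Sorted (ascending): 67, 70, 70, 71, 74, 75, 76, 80, 81, 82
The 2 values of 70 occupy positions 2–3 → average rank (2+3)/2 = 2.5.
E has value 70 → rank 2.5.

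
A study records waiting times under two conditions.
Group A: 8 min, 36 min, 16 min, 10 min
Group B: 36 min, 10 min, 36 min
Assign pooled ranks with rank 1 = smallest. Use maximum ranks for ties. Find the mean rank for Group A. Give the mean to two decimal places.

3.75

Sorted (ascending): 8, 10, 10, 16, 36, 36, 36
The 2 values of 10 occupy positions 2–3 → each gets rank 3.
The 3 values of 36 occupy positions 5–7 → each gets rank 7.
Group A values → pooled ranks: 8→1, 36→7, 16→4, 10→3
Mean rank = (1 + 7 + 4 + 3) / 4 = 3.75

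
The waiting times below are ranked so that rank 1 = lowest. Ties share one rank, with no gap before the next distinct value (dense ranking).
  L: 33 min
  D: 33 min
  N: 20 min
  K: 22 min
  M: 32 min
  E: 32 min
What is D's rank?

Sorted (ascending): 20, 22, 32, 32, 33, 33
The 2 values of 32 share dense rank 3.
The 2 values of 33 share dense rank 4.
Remaining distinct values take the next consecutive integers.
D has value 33 min → rank 4.

4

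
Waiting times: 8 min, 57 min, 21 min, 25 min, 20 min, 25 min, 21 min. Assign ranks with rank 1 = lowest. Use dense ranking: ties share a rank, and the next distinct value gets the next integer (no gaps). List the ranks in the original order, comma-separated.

1, 5, 3, 4, 2, 4, 3

Sorted (ascending): 8, 20, 21, 21, 25, 25, 57
The 2 values of 21 share dense rank 3.
The 2 values of 25 share dense rank 4.
Remaining distinct values take the next consecutive integers.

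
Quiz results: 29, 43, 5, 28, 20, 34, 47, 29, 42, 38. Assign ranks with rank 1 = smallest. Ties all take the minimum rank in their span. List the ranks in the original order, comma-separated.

Sorted (ascending): 5, 20, 28, 29, 29, 34, 38, 42, 43, 47
The 2 values of 29 occupy positions 4–5 → each gets rank 4.

4, 9, 1, 3, 2, 6, 10, 4, 8, 7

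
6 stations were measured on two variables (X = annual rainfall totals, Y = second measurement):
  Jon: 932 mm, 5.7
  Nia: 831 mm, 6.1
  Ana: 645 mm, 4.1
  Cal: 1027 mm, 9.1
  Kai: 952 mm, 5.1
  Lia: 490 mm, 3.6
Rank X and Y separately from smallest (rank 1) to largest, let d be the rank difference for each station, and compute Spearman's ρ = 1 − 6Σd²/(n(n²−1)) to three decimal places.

Ranks of variable 1: 4, 3, 2, 6, 5, 1
Ranks of variable 2: 4, 5, 2, 6, 3, 1
d = r₁ − r₂: 0, -2, 0, 0, 2, 0
d²: 0, 4, 0, 0, 4, 0; Σd² = 8
ρ = 1 − 6·8/(6·35) = 1 − 48/210 = 0.771

0.771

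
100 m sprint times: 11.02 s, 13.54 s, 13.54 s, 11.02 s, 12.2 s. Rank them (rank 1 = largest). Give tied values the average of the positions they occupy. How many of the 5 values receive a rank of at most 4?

3

Sorted (descending): 13.54, 13.54, 12.2, 11.02, 11.02
The 2 values of 13.54 occupy positions 1–2 → average rank (1+2)/2 = 1.5.
The 2 values of 11.02 occupy positions 4–5 → average rank (4+5)/2 = 4.5.
Ranks ≤ 4: {1.5, 1.5, 3} → 3 values.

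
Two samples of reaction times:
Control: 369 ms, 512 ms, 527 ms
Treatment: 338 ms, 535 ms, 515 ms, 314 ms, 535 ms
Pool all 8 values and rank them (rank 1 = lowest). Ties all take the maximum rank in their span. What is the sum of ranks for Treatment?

24

Sorted (ascending): 314, 338, 369, 512, 515, 527, 535, 535
The 2 values of 535 occupy positions 7–8 → each gets rank 8.
Treatment values → pooled ranks: 338→2, 535→8, 515→5, 314→1, 535→8
Rank sum = 2 + 8 + 5 + 1 + 8 = 24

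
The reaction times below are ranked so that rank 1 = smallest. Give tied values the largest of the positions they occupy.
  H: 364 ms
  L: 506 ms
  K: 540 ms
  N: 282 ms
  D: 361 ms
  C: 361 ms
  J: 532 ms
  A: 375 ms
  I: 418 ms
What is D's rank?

Sorted (ascending): 282, 361, 361, 364, 375, 418, 506, 532, 540
The 2 values of 361 occupy positions 2–3 → each gets rank 3.
D has value 361 ms → rank 3.

3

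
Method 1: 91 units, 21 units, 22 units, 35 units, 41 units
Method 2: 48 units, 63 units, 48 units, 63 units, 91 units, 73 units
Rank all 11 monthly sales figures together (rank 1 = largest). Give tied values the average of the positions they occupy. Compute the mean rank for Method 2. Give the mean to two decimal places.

4.42

Sorted (descending): 91, 91, 73, 63, 63, 48, 48, 41, 35, 22, 21
The 2 values of 91 occupy positions 1–2 → average rank (1+2)/2 = 1.5.
The 2 values of 63 occupy positions 4–5 → average rank (4+5)/2 = 4.5.
The 2 values of 48 occupy positions 6–7 → average rank (6+7)/2 = 6.5.
Method 2 values → pooled ranks: 48→6.5, 63→4.5, 48→6.5, 63→4.5, 91→1.5, 73→3
Mean rank = (6.5 + 4.5 + 6.5 + 4.5 + 1.5 + 3) / 6 = 4.42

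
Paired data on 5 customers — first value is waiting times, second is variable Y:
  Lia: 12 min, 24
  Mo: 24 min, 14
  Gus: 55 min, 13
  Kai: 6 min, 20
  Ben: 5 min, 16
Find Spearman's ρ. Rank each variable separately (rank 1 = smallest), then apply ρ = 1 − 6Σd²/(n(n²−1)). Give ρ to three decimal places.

-0.600

Ranks of variable 1: 3, 4, 5, 2, 1
Ranks of variable 2: 5, 2, 1, 4, 3
d = r₁ − r₂: -2, 2, 4, -2, -2
d²: 4, 4, 16, 4, 4; Σd² = 32
ρ = 1 − 6·32/(5·24) = 1 − 192/120 = -0.600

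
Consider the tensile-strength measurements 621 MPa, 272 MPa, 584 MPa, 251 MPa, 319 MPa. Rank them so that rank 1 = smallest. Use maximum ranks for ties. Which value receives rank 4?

Sorted (ascending): 251, 272, 319, 584, 621
No ties — each value takes its position as its rank.
Rank 4 → value 584.

584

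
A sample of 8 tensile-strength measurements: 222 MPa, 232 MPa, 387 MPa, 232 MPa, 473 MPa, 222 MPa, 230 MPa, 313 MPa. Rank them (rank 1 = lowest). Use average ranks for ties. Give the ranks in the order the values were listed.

Sorted (ascending): 222, 222, 230, 232, 232, 313, 387, 473
The 2 values of 222 occupy positions 1–2 → average rank (1+2)/2 = 1.5.
The 2 values of 232 occupy positions 4–5 → average rank (4+5)/2 = 4.5.

1.5, 4.5, 7, 4.5, 8, 1.5, 3, 6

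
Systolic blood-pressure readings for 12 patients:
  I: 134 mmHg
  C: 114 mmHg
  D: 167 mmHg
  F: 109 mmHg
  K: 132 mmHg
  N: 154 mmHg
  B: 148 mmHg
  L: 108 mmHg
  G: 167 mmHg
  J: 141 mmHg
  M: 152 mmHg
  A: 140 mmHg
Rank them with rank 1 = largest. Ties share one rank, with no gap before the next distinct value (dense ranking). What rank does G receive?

Sorted (descending): 167, 167, 154, 152, 148, 141, 140, 134, 132, 114, 109, 108
The 2 values of 167 share dense rank 1.
Remaining distinct values take the next consecutive integers.
G has value 167 mmHg → rank 1.

1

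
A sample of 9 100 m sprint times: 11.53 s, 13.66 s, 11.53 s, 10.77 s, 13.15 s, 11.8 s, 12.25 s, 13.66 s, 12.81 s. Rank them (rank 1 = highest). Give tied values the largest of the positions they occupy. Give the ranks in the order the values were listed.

8, 2, 8, 9, 3, 6, 5, 2, 4

Sorted (descending): 13.66, 13.66, 13.15, 12.81, 12.25, 11.8, 11.53, 11.53, 10.77
The 2 values of 13.66 occupy positions 1–2 → each gets rank 2.
The 2 values of 11.53 occupy positions 7–8 → each gets rank 8.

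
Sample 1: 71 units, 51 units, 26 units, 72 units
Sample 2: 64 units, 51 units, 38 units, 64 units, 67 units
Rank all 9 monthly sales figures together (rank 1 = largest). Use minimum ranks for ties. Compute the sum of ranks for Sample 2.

25

Sorted (descending): 72, 71, 67, 64, 64, 51, 51, 38, 26
The 2 values of 64 occupy positions 4–5 → each gets rank 4.
The 2 values of 51 occupy positions 6–7 → each gets rank 6.
Sample 2 values → pooled ranks: 64→4, 51→6, 38→8, 64→4, 67→3
Rank sum = 4 + 6 + 8 + 4 + 3 = 25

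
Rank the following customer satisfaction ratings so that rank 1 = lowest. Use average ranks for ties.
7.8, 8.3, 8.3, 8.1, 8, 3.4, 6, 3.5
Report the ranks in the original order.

Sorted (ascending): 3.4, 3.5, 6, 7.8, 8, 8.1, 8.3, 8.3
The 2 values of 8.3 occupy positions 7–8 → average rank (7+8)/2 = 7.5.

4, 7.5, 7.5, 6, 5, 1, 3, 2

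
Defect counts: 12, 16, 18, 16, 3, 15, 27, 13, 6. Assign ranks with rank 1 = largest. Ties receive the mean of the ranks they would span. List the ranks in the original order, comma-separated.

7, 3.5, 2, 3.5, 9, 5, 1, 6, 8

Sorted (descending): 27, 18, 16, 16, 15, 13, 12, 6, 3
The 2 values of 16 occupy positions 3–4 → average rank (3+4)/2 = 3.5.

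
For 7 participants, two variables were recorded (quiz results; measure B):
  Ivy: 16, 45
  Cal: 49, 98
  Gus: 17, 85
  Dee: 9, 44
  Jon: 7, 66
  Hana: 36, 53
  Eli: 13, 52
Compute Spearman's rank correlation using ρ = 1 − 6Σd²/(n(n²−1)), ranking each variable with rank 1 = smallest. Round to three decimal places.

Ranks of variable 1: 4, 7, 5, 2, 1, 6, 3
Ranks of variable 2: 2, 7, 6, 1, 5, 4, 3
d = r₁ − r₂: 2, 0, -1, 1, -4, 2, 0
d²: 4, 0, 1, 1, 16, 4, 0; Σd² = 26
ρ = 1 − 6·26/(7·48) = 1 − 156/336 = 0.536

0.536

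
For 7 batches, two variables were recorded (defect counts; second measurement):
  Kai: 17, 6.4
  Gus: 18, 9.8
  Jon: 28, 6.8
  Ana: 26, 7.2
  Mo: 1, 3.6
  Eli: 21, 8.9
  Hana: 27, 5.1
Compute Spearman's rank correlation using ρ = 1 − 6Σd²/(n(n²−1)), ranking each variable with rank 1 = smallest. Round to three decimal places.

0.179

Ranks of variable 1: 2, 3, 7, 5, 1, 4, 6
Ranks of variable 2: 3, 7, 4, 5, 1, 6, 2
d = r₁ − r₂: -1, -4, 3, 0, 0, -2, 4
d²: 1, 16, 9, 0, 0, 4, 16; Σd² = 46
ρ = 1 − 6·46/(7·48) = 1 − 276/336 = 0.179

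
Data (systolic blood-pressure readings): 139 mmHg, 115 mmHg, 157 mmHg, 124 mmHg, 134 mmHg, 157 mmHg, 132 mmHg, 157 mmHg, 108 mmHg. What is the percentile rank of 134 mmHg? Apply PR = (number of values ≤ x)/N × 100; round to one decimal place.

N = 9.
Strictly below 134: 4. Equal to 134: 1.
PR = 5/9 × 100 = 55.6

55.6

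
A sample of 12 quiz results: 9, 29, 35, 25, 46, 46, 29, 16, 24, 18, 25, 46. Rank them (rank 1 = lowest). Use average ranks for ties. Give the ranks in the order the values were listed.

1, 7.5, 9, 5.5, 11, 11, 7.5, 2, 4, 3, 5.5, 11

Sorted (ascending): 9, 16, 18, 24, 25, 25, 29, 29, 35, 46, 46, 46
The 2 values of 25 occupy positions 5–6 → average rank (5+6)/2 = 5.5.
The 2 values of 29 occupy positions 7–8 → average rank (7+8)/2 = 7.5.
The 3 values of 46 occupy positions 10–12 → average rank 11.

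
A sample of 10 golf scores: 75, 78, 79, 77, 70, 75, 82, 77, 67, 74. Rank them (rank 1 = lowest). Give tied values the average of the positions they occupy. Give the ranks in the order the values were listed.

4.5, 8, 9, 6.5, 2, 4.5, 10, 6.5, 1, 3

Sorted (ascending): 67, 70, 74, 75, 75, 77, 77, 78, 79, 82
The 2 values of 75 occupy positions 4–5 → average rank (4+5)/2 = 4.5.
The 2 values of 77 occupy positions 6–7 → average rank (6+7)/2 = 6.5.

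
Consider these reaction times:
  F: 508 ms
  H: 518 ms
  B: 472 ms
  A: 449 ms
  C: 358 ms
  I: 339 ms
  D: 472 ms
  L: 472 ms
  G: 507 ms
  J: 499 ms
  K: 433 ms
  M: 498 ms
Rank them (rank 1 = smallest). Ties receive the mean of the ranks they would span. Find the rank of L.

Sorted (ascending): 339, 358, 433, 449, 472, 472, 472, 498, 499, 507, 508, 518
The 3 values of 472 occupy positions 5–7 → average rank 6.
L has value 472 ms → rank 6.

6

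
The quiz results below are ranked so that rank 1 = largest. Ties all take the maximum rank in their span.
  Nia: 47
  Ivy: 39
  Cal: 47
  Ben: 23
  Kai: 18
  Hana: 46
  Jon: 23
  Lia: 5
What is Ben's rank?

Sorted (descending): 47, 47, 46, 39, 23, 23, 18, 5
The 2 values of 47 occupy positions 1–2 → each gets rank 2.
The 2 values of 23 occupy positions 5–6 → each gets rank 6.
Ben has value 23 → rank 6.

6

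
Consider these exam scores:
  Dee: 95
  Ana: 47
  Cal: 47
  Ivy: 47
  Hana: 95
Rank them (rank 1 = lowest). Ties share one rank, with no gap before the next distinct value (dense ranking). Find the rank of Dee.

Sorted (ascending): 47, 47, 47, 95, 95
The 3 values of 47 share dense rank 1.
The 2 values of 95 share dense rank 2.
Dee has value 95 → rank 2.

2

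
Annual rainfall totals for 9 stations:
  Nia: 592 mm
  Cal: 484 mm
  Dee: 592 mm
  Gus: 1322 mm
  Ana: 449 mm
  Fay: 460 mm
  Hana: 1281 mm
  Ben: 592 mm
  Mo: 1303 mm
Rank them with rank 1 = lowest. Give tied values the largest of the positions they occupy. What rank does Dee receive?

Sorted (ascending): 449, 460, 484, 592, 592, 592, 1281, 1303, 1322
The 3 values of 592 occupy positions 4–6 → each gets rank 6.
Dee has value 592 mm → rank 6.

6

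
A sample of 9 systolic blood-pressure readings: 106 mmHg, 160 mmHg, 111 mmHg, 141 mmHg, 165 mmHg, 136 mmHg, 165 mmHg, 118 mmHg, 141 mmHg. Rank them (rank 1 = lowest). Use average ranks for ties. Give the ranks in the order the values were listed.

Sorted (ascending): 106, 111, 118, 136, 141, 141, 160, 165, 165
The 2 values of 141 occupy positions 5–6 → average rank (5+6)/2 = 5.5.
The 2 values of 165 occupy positions 8–9 → average rank (8+9)/2 = 8.5.

1, 7, 2, 5.5, 8.5, 4, 8.5, 3, 5.5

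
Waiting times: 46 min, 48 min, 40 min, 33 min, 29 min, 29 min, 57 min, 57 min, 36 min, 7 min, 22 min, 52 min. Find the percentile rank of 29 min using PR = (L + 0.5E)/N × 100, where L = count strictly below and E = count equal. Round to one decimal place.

25.0

N = 12.
Strictly below 29: 2. Equal to 29: 2.
PR = (2 + 0.5·2)/12 × 100 = 25.0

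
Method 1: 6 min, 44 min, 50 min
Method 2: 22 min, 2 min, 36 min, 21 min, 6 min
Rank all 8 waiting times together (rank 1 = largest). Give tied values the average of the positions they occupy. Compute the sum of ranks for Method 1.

Sorted (descending): 50, 44, 36, 22, 21, 6, 6, 2
The 2 values of 6 occupy positions 6–7 → average rank (6+7)/2 = 6.5.
Method 1 values → pooled ranks: 6→6.5, 44→2, 50→1
Rank sum = 6.5 + 2 + 1 = 9.5

9.5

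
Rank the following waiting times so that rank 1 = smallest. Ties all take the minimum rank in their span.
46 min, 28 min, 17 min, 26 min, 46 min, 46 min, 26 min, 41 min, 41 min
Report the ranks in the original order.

Sorted (ascending): 17, 26, 26, 28, 41, 41, 46, 46, 46
The 2 values of 26 occupy positions 2–3 → each gets rank 2.
The 2 values of 41 occupy positions 5–6 → each gets rank 5.
The 3 values of 46 occupy positions 7–9 → each gets rank 7.

7, 4, 1, 2, 7, 7, 2, 5, 5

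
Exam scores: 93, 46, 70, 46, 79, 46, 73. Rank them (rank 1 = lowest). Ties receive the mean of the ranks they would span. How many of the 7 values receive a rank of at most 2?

3

Sorted (ascending): 46, 46, 46, 70, 73, 79, 93
The 3 values of 46 occupy positions 1–3 → average rank 2.
Ranks ≤ 2: {2, 2, 2} → 3 values.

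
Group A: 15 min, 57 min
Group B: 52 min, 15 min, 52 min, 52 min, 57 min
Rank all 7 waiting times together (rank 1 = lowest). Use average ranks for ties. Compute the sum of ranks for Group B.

20

Sorted (ascending): 15, 15, 52, 52, 52, 57, 57
The 2 values of 15 occupy positions 1–2 → average rank (1+2)/2 = 1.5.
The 3 values of 52 occupy positions 3–5 → average rank 4.
The 2 values of 57 occupy positions 6–7 → average rank (6+7)/2 = 6.5.
Group B values → pooled ranks: 52→4, 15→1.5, 52→4, 52→4, 57→6.5
Rank sum = 4 + 1.5 + 4 + 4 + 6.5 = 20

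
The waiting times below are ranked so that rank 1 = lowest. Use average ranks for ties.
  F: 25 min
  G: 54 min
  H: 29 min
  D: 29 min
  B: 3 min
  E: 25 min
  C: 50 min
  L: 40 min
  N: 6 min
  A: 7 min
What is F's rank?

4.5

Sorted (ascending): 3, 6, 7, 25, 25, 29, 29, 40, 50, 54
The 2 values of 25 occupy positions 4–5 → average rank (4+5)/2 = 4.5.
The 2 values of 29 occupy positions 6–7 → average rank (6+7)/2 = 6.5.
F has value 25 min → rank 4.5.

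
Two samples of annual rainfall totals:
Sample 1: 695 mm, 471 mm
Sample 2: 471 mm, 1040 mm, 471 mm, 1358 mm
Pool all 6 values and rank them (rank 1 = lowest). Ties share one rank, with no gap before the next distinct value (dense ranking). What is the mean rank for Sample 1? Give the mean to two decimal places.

1.50

Sorted (ascending): 471, 471, 471, 695, 1040, 1358
The 3 values of 471 share dense rank 1.
Remaining distinct values take the next consecutive integers.
Sample 1 values → pooled ranks: 695→2, 471→1
Mean rank = (2 + 1) / 2 = 1.50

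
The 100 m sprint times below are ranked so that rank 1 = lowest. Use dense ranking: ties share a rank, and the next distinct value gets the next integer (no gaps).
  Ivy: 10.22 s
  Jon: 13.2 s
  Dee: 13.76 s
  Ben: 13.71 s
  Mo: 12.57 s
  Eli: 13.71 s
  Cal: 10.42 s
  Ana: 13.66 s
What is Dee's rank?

Sorted (ascending): 10.22, 10.42, 12.57, 13.2, 13.66, 13.71, 13.71, 13.76
The 2 values of 13.71 share dense rank 6.
Remaining distinct values take the next consecutive integers.
Dee has value 13.76 s → rank 7.

7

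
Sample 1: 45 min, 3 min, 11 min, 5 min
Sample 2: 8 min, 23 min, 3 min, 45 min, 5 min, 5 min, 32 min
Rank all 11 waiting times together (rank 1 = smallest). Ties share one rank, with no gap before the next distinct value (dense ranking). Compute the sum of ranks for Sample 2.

26

Sorted (ascending): 3, 3, 5, 5, 5, 8, 11, 23, 32, 45, 45
The 2 values of 3 share dense rank 1.
The 3 values of 5 share dense rank 2.
The 2 values of 45 share dense rank 7.
Remaining distinct values take the next consecutive integers.
Sample 2 values → pooled ranks: 8→3, 23→5, 3→1, 45→7, 5→2, 5→2, 32→6
Rank sum = 3 + 5 + 1 + 7 + 2 + 2 + 6 = 26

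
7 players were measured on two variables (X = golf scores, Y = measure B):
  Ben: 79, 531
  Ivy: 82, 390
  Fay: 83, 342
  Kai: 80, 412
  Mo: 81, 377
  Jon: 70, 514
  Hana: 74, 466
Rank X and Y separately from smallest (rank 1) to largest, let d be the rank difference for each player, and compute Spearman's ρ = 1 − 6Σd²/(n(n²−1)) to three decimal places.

Ranks of variable 1: 3, 6, 7, 4, 5, 1, 2
Ranks of variable 2: 7, 3, 1, 4, 2, 6, 5
d = r₁ − r₂: -4, 3, 6, 0, 3, -5, -3
d²: 16, 9, 36, 0, 9, 25, 9; Σd² = 104
ρ = 1 − 6·104/(7·48) = 1 − 624/336 = -0.857

-0.857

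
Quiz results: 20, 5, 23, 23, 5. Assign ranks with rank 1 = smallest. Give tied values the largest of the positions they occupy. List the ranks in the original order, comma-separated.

Sorted (ascending): 5, 5, 20, 23, 23
The 2 values of 5 occupy positions 1–2 → each gets rank 2.
The 2 values of 23 occupy positions 4–5 → each gets rank 5.

3, 2, 5, 5, 2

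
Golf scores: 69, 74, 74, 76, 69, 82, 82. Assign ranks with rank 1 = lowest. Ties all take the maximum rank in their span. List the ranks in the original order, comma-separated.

2, 4, 4, 5, 2, 7, 7

Sorted (ascending): 69, 69, 74, 74, 76, 82, 82
The 2 values of 69 occupy positions 1–2 → each gets rank 2.
The 2 values of 74 occupy positions 3–4 → each gets rank 4.
The 2 values of 82 occupy positions 6–7 → each gets rank 7.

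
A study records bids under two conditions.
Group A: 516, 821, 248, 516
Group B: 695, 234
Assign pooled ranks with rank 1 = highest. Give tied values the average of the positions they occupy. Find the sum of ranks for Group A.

Sorted (descending): 821, 695, 516, 516, 248, 234
The 2 values of 516 occupy positions 3–4 → average rank (3+4)/2 = 3.5.
Group A values → pooled ranks: 516→3.5, 821→1, 248→5, 516→3.5
Rank sum = 3.5 + 1 + 5 + 3.5 = 13

13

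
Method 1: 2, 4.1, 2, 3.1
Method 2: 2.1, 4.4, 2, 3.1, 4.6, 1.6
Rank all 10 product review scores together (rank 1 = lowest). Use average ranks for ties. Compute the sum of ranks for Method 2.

34.5

Sorted (ascending): 1.6, 2, 2, 2, 2.1, 3.1, 3.1, 4.1, 4.4, 4.6
The 3 values of 2 occupy positions 2–4 → average rank 3.
The 2 values of 3.1 occupy positions 6–7 → average rank (6+7)/2 = 6.5.
Method 2 values → pooled ranks: 2.1→5, 4.4→9, 2→3, 3.1→6.5, 4.6→10, 1.6→1
Rank sum = 5 + 9 + 3 + 6.5 + 10 + 1 = 34.5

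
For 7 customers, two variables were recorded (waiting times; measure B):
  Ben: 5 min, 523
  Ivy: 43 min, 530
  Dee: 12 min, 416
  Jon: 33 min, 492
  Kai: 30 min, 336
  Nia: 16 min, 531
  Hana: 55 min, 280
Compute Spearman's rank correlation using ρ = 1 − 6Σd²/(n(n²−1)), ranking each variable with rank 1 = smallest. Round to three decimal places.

Ranks of variable 1: 1, 6, 2, 5, 4, 3, 7
Ranks of variable 2: 5, 6, 3, 4, 2, 7, 1
d = r₁ − r₂: -4, 0, -1, 1, 2, -4, 6
d²: 16, 0, 1, 1, 4, 16, 36; Σd² = 74
ρ = 1 − 6·74/(7·48) = 1 − 444/336 = -0.321

-0.321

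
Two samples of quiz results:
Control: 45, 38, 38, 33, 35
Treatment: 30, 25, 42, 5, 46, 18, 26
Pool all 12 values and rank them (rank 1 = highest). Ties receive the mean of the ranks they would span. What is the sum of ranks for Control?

Sorted (descending): 46, 45, 42, 38, 38, 35, 33, 30, 26, 25, 18, 5
The 2 values of 38 occupy positions 4–5 → average rank (4+5)/2 = 4.5.
Control values → pooled ranks: 45→2, 38→4.5, 38→4.5, 33→7, 35→6
Rank sum = 2 + 4.5 + 4.5 + 7 + 6 = 24

24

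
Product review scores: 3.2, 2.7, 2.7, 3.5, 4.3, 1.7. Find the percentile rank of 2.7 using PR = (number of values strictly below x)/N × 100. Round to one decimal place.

N = 6.
Strictly below 2.7: 1. Equal to 2.7: 2.
PR = 1/6 × 100 = 16.7

16.7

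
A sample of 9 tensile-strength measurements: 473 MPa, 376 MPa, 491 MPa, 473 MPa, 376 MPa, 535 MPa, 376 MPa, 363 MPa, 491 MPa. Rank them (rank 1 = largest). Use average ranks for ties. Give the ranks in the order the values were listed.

4.5, 7, 2.5, 4.5, 7, 1, 7, 9, 2.5

Sorted (descending): 535, 491, 491, 473, 473, 376, 376, 376, 363
The 2 values of 491 occupy positions 2–3 → average rank (2+3)/2 = 2.5.
The 2 values of 473 occupy positions 4–5 → average rank (4+5)/2 = 4.5.
The 3 values of 376 occupy positions 6–8 → average rank 7.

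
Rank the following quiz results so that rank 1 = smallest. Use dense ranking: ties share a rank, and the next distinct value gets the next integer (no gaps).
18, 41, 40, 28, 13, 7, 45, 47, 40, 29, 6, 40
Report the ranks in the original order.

Sorted (ascending): 6, 7, 13, 18, 28, 29, 40, 40, 40, 41, 45, 47
The 3 values of 40 share dense rank 7.
Remaining distinct values take the next consecutive integers.

4, 8, 7, 5, 3, 2, 9, 10, 7, 6, 1, 7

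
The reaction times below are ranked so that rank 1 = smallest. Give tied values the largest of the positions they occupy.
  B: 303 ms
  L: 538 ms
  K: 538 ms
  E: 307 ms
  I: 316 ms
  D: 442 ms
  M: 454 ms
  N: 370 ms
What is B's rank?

1

Sorted (ascending): 303, 307, 316, 370, 442, 454, 538, 538
The 2 values of 538 occupy positions 7–8 → each gets rank 8.
B has value 303 ms → rank 1.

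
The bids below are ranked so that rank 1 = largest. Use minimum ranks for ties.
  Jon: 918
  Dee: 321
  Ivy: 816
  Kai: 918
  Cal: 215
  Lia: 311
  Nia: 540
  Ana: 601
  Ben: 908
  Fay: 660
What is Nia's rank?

7

Sorted (descending): 918, 918, 908, 816, 660, 601, 540, 321, 311, 215
The 2 values of 918 occupy positions 1–2 → each gets rank 1.
Nia has value 540 → rank 7.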